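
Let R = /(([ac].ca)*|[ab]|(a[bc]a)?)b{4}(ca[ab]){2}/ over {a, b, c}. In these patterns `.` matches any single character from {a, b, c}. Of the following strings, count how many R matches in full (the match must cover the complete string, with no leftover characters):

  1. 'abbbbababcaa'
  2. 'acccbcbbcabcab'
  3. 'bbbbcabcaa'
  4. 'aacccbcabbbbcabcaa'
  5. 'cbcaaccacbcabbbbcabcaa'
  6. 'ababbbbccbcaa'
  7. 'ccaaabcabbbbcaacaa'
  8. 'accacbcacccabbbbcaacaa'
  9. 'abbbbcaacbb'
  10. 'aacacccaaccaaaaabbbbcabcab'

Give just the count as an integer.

3

1 → no match
2 → no match
3 → match
4 → no match
5 → match
6 → no match
7 → no match
8 → match
9 → no match
10 → no match
Total matched: 3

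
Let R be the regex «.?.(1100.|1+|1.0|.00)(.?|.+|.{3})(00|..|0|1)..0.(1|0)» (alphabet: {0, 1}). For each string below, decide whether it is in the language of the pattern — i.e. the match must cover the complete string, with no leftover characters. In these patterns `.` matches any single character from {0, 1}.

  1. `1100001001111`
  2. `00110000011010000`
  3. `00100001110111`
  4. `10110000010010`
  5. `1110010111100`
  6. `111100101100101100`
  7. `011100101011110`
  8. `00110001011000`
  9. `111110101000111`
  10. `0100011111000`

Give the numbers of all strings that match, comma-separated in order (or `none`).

2, 4, 8, 10

1 → no match
2 → match
3 → no match
4 → match
5 → no match
6 → no match
7 → no match
8 → match
9 → no match
10 → match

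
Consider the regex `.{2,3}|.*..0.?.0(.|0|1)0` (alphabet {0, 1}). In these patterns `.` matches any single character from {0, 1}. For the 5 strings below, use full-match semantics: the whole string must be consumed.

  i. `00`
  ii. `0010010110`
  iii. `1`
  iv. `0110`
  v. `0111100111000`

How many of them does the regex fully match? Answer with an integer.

i → match
ii → no match
iii → no match
iv → no match
v → no match
Total matched: 1

1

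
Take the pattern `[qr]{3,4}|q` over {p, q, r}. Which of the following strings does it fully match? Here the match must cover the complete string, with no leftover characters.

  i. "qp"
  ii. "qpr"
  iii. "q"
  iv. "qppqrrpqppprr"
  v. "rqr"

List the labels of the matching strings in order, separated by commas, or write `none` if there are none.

iii, v

i → no match
ii → no match
iii → match
iv → no match
v → match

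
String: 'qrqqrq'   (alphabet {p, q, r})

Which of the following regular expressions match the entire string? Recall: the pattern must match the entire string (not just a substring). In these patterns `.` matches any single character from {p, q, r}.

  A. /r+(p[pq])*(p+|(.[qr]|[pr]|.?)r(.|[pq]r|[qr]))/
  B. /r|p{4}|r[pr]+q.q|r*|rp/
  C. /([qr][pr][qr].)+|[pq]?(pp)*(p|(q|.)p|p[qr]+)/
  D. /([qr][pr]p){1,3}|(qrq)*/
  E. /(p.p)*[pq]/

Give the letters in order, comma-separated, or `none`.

D

A → no match — must start with 'r'
B → no match
C → no match
D → match
E → no match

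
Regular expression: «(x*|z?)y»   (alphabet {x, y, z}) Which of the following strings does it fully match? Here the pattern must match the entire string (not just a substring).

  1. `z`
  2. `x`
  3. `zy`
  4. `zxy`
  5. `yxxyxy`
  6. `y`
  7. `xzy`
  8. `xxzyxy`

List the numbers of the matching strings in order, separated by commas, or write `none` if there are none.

1 → no match — must end with `y`
2 → no match — must end with `y`
3 → match
4 → no match
5 → no match
6 → match
7 → no match
8 → no match

3, 6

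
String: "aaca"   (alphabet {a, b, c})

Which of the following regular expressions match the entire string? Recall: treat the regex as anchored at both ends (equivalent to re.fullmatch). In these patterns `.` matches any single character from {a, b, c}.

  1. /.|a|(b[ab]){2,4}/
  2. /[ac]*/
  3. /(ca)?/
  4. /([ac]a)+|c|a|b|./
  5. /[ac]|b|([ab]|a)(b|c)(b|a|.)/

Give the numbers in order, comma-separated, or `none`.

1 → no match
2 → match
3 → no match
4 → match
5 → no match

2, 4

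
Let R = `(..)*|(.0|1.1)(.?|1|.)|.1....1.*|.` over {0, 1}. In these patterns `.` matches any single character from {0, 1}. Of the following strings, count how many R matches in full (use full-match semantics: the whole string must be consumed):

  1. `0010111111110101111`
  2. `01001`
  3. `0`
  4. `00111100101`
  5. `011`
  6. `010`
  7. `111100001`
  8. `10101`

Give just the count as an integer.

1 → no match
2 → no match
3 → match
4 → no match
5 → no match
6 → no match
7 → no match
8 → no match
Total matched: 1

1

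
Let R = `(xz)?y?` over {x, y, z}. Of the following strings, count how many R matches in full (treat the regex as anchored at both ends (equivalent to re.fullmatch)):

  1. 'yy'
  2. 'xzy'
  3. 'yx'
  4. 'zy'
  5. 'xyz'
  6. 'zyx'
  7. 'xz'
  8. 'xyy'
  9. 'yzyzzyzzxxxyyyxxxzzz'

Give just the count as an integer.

2

1. 'yy' → no match
2. 'xzy' → match
3. 'yx' → no match
4. 'zy' → no match
5. 'xyz' → no match
6. 'zyx' → no match
7. 'xz' → match
8. 'xyy' → no match
9 → no match
Total matched: 2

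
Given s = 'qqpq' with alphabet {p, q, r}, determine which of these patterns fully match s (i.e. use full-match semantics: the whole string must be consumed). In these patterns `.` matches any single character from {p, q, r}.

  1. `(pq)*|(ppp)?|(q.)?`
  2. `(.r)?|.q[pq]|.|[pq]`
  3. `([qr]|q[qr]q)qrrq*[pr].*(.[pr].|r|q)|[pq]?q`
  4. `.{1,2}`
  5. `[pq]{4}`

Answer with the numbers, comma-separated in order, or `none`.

1 → no match
2 → no match
3 → no match
4 → no match
5 → match

5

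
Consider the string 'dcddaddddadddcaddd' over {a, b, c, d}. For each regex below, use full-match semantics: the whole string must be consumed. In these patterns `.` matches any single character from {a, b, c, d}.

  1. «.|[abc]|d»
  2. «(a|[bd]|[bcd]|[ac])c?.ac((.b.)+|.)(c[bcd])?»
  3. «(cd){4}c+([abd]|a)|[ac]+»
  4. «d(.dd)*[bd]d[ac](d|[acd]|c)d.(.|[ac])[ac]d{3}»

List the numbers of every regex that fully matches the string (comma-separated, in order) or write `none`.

4

1 → no match
2 → no match
3 → no match
4 → match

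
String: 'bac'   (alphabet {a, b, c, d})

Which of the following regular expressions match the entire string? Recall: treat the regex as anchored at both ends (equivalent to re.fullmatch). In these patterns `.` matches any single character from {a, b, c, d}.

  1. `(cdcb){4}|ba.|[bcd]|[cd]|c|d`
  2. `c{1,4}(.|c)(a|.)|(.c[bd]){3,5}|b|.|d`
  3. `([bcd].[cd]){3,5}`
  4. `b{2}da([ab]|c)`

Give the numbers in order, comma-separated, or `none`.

1 → match
2 → no match
3 → no match
4 → no match

1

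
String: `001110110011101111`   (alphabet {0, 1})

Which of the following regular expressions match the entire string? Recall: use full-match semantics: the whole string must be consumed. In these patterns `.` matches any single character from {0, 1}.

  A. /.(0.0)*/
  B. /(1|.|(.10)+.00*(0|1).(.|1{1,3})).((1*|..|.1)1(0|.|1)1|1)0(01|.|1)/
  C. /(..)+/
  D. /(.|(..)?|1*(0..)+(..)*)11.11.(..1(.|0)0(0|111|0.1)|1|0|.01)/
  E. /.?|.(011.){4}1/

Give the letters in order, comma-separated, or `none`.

A → no match
B → no match
C → match
D → match
E → match

C, D, E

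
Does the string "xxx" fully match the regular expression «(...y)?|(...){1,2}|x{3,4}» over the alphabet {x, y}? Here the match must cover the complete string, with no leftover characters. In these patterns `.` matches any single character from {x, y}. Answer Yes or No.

Yes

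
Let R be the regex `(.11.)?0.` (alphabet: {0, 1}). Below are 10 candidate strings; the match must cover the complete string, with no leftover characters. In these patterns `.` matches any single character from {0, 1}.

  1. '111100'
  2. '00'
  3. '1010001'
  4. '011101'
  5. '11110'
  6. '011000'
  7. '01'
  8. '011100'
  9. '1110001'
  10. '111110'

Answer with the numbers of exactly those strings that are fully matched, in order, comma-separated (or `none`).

1, 2, 4, 6, 7, 8

1 → match
2 → match
3 → no match
4 → match
5 → no match
6 → match
7 → match
8 → match
9 → no match
10 → no match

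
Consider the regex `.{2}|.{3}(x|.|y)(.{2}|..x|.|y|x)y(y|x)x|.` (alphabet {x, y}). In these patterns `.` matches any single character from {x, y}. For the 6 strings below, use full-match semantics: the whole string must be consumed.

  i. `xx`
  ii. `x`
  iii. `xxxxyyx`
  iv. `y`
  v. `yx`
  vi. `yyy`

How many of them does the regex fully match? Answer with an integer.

i → match
ii → match
iii → no match
iv → match
v → match
vi → no match
Total matched: 4

4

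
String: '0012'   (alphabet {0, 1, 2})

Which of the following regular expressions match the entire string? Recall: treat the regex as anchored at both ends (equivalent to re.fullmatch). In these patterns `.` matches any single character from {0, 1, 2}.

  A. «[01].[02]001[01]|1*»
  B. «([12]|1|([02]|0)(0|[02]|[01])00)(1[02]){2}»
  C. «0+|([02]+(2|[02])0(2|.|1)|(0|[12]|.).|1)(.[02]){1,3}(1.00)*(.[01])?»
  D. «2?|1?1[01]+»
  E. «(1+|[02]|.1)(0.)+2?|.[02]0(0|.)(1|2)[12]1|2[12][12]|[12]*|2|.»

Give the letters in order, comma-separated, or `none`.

A → no match
B → no match
C → match
D → no match
E → match

C, E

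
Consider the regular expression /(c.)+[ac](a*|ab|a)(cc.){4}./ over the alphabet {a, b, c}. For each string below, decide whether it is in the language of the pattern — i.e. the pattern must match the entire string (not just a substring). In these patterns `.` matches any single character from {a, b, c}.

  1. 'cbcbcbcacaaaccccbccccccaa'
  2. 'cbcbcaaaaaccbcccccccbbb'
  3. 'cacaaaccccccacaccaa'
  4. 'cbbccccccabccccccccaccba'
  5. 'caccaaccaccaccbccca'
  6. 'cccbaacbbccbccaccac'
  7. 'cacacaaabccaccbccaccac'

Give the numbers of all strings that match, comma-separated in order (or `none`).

1 → no match
2 → no match
3 → no match
4 → no match
5 → match
6 → no match
7 → match

5, 7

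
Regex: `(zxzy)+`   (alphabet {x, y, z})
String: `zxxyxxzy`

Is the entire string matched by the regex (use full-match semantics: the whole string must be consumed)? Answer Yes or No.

Every match must start with `zxzy`, but `zxxyxxzy` does not.

No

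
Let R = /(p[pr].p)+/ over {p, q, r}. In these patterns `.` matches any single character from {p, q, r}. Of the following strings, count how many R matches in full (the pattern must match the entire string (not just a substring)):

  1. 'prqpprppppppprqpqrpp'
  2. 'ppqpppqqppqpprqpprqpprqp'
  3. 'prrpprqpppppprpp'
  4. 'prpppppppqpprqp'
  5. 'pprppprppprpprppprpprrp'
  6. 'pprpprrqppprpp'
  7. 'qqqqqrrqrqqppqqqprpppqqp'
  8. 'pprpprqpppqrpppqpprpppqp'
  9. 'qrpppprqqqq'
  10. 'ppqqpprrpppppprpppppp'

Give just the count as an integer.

1 → no match
2 → no match
3 → match
4 → no match
5 → no match
6 → no match
7 → no match — must start with 'p'
8 → no match
9 → no match — must start with 'p'
10 → no match
Total matched: 1

1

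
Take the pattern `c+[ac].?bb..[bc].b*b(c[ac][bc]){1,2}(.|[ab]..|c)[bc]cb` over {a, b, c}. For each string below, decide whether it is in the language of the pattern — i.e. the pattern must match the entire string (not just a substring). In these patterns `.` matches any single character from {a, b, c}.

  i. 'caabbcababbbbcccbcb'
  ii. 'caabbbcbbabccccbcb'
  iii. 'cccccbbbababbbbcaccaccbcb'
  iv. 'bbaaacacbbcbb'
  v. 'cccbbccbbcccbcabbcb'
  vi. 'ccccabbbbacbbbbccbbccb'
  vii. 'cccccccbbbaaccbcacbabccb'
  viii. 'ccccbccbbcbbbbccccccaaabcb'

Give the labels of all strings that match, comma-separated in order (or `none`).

i → no match
ii → no match
iii → match
iv → no match — must start with 'c'
v → no match
vi → match
vii → match
viii → no match

iii, vi, vii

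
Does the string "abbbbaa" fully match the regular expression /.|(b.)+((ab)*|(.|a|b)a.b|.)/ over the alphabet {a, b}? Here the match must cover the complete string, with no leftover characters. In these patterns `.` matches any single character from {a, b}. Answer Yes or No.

No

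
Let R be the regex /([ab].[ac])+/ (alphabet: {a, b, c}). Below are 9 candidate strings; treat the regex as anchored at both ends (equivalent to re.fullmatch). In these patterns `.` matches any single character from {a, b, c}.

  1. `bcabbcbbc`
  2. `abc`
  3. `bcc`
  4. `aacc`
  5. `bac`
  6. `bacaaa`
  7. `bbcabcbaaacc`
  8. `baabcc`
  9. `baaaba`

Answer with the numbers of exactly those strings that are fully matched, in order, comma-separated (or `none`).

1, 2, 3, 5, 6, 7, 8, 9

1 → match
2 → match
3 → match
4 → no match
5 → match
6 → match
7 → match
8 → match
9 → match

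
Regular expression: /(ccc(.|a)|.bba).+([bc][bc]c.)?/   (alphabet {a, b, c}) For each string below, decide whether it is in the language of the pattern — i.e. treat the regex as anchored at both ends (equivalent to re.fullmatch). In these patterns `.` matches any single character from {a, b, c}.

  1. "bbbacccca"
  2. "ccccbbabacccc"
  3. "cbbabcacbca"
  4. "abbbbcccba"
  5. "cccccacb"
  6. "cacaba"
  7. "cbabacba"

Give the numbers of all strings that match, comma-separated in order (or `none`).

1. "bbbacccca" → match
2 → match
3. "cbbabcacbca" → match
4. "abbbbcccba" → no match
5. "cccccacb" → match
6. "cacaba" → no match
7. "cbabacba" → no match

1, 2, 3, 5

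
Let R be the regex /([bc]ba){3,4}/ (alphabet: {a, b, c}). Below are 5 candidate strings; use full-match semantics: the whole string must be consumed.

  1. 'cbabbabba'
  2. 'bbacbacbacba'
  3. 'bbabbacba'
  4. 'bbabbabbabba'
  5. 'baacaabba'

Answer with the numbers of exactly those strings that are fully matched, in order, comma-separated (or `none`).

1. 'cbabbabba' → match
2. 'bbacbacbacba' → match
3. 'bbabbacba' → match
4. 'bbabbabbabba' → match
5. 'baacaabba' → no match

1, 2, 3, 4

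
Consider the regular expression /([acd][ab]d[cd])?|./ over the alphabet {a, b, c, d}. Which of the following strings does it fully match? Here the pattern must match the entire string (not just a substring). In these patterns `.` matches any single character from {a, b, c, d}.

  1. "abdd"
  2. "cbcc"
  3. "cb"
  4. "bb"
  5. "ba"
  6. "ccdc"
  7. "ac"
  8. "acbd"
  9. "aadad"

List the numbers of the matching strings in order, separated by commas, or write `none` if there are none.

1 → match
2 → no match
3 → no match
4 → no match
5 → no match
6 → no match
7 → no match
8 → no match
9 → no match

1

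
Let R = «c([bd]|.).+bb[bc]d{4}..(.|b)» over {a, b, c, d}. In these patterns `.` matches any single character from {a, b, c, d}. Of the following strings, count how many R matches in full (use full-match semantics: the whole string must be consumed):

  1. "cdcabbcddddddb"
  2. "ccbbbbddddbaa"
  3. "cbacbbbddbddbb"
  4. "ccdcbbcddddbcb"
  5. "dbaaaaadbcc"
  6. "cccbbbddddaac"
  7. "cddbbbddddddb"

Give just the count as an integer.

1 → match
2 → match
3 → no match
4 → match
5. "dbaaaaadbcc" → no match — must start with "c"
6 → match
7 → match
Total matched: 5

5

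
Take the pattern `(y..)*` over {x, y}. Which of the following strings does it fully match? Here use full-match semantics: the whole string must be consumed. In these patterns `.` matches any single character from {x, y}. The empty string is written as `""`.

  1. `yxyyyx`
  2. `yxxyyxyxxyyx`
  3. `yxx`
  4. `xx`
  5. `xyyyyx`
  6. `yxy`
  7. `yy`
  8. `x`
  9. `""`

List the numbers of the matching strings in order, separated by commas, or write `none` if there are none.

1 → match
2 → match
3 → match
4 → no match
5 → no match
6 → match
7 → no match
8 → no match
9 → match

1, 2, 3, 6, 9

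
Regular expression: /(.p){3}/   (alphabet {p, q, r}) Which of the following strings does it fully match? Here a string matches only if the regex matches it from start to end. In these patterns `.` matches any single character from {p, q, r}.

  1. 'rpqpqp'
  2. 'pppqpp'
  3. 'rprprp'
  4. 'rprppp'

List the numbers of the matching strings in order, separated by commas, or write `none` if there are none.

1 → match
2 → no match
3 → match
4 → match

1, 3, 4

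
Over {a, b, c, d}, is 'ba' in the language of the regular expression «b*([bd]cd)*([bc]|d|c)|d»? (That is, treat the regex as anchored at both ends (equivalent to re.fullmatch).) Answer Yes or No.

No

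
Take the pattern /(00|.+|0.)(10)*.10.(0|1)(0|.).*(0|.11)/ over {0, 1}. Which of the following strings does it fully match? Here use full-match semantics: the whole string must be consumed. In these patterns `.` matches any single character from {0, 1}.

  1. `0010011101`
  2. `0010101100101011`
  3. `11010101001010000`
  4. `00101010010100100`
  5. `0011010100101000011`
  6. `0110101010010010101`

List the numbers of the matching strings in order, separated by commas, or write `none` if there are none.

1 → no match
2 → match
3 → match
4 → match
5 → match
6 → no match

2, 3, 4, 5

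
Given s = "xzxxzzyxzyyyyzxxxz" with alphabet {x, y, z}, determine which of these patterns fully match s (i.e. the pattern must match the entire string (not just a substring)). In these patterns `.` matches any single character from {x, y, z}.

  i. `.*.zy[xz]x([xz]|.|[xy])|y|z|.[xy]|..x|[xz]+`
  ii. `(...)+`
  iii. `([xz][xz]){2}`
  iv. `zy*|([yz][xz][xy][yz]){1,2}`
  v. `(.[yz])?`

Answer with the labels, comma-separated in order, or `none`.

i → no match
ii → match
iii → no match
iv → no match
v → no match

ii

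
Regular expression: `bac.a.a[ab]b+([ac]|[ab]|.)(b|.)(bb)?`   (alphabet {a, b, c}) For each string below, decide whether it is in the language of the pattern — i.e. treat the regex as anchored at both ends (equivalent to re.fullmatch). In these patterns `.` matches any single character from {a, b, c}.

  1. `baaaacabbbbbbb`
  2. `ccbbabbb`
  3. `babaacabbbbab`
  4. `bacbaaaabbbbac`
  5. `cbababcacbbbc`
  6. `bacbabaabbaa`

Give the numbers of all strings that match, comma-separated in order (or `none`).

1 → no match — must start with `bac`
2 → no match — must start with `bac`
3 → no match — must start with `bac`
4 → match
5 → no match — must start with `bac`
6 → match

4, 6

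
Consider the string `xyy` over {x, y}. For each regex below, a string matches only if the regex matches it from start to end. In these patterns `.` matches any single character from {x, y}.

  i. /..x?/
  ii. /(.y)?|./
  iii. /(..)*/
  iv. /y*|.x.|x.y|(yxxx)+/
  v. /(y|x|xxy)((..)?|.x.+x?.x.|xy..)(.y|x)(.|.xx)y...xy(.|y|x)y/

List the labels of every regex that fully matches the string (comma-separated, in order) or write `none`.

iv

i → no match
ii → no match
iii → no match
iv → match
v → no match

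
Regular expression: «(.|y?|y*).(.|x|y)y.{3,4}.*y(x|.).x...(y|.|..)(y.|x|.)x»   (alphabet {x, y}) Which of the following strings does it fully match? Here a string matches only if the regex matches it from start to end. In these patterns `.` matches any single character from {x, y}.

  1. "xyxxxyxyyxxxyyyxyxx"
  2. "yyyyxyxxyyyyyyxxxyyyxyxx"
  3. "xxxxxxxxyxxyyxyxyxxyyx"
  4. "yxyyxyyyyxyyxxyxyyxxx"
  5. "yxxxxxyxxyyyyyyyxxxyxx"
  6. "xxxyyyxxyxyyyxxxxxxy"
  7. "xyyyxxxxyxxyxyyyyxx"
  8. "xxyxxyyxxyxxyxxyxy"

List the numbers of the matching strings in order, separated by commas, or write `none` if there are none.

1 → no match
2 → match
3 → no match
4 → match
5 → no match
6 → no match — must end with "x"
7 → no match
8 → no match — must end with "x"

2, 4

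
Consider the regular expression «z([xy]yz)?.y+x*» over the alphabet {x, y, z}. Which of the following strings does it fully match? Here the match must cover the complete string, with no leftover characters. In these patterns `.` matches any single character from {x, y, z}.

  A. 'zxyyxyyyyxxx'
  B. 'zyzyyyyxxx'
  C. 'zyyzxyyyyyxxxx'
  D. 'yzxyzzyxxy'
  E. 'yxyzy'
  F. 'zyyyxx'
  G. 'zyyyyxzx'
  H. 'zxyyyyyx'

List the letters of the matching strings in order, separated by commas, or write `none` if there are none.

C, F, H

A → no match
B → no match
C → match
D → no match — must start with 'z'
E → no match — must start with 'z'
F → match
G → no match
H → match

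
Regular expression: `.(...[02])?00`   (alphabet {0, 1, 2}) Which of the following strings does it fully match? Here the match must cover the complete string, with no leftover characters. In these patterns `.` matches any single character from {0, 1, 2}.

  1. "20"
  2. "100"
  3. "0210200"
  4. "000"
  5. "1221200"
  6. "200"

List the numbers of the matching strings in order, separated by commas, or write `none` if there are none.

1 → no match — must end with "00"
2 → match
3 → match
4 → match
5 → match
6 → match

2, 3, 4, 5, 6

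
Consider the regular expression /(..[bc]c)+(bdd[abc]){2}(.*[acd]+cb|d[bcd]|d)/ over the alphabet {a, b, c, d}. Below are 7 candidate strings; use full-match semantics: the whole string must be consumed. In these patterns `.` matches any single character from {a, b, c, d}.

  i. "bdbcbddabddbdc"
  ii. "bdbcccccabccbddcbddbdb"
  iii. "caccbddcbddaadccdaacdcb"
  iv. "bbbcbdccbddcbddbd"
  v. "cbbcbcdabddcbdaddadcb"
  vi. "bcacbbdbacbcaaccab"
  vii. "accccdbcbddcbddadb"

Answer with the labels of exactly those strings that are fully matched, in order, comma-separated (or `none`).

i → match
ii → match
iii → match
iv → match
v → no match
vi → no match
vii → match

i, ii, iii, iv, vii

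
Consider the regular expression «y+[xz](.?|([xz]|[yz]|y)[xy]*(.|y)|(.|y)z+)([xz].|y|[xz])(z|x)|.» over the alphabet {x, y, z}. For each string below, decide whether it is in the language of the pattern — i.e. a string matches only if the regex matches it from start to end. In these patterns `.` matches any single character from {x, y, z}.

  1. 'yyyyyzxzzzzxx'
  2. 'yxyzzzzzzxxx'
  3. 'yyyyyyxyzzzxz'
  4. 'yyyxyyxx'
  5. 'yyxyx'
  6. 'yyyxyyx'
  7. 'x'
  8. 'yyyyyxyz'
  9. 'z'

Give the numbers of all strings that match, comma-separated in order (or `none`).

1 → match
2 → match
3 → match
4 → match
5 → match
6 → match
7 → match
8 → match
9 → match

1, 2, 3, 4, 5, 6, 7, 8, 9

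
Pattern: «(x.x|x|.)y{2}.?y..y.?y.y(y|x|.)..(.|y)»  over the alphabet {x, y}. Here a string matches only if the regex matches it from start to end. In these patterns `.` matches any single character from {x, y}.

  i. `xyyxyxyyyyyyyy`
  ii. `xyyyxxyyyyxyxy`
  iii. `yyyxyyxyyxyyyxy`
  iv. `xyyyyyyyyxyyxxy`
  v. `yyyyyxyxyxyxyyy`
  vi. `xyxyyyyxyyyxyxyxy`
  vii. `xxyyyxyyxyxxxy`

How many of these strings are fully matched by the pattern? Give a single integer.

5

i → no match
ii → match
iii → match
iv → match
v → match
vi → match
vii → no match
Total matched: 5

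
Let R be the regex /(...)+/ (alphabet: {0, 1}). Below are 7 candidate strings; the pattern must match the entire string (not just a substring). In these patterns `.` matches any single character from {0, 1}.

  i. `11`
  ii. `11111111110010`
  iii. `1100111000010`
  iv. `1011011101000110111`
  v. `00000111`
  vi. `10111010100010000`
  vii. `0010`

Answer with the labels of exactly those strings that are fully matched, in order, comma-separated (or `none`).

i → no match
ii → no match
iii → no match
iv → no match
v → no match
vi → no match
vii → no match

none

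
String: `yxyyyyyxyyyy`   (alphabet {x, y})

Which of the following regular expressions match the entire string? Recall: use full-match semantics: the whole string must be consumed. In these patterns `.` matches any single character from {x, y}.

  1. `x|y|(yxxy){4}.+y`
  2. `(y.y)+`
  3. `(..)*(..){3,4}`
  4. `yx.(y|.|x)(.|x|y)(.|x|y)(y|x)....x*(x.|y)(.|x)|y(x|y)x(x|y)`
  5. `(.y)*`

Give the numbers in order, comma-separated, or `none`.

2, 3

1 → no match
2 → match
3 → match
4 → no match
5 → no match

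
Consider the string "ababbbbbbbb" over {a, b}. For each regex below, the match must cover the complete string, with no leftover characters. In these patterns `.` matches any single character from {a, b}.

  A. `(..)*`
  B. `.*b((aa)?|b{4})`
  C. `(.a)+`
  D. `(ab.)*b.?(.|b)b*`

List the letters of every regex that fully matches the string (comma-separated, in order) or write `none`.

B, D

A → no match
B → match
C → no match — must end with "a"
D → match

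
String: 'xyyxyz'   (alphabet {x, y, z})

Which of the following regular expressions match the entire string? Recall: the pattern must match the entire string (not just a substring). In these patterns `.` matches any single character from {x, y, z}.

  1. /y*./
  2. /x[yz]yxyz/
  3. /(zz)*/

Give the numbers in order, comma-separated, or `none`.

1 → no match
2 → match
3 → no match

2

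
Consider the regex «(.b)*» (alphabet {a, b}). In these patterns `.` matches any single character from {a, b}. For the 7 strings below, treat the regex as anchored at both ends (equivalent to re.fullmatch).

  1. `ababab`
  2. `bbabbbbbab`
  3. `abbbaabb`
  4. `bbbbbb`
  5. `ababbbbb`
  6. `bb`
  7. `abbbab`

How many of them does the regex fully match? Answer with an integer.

6

1 → match
2 → match
3 → no match
4 → match
5 → match
6 → match
7 → match
Total matched: 6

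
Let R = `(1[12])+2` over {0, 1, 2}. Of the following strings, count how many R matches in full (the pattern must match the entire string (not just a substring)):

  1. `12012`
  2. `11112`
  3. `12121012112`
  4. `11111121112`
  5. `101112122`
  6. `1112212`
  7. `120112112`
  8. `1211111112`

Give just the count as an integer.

1 → no match
2 → match
3 → no match
4 → no match
5 → no match
6 → no match
7 → no match
8 → no match
Total matched: 1

1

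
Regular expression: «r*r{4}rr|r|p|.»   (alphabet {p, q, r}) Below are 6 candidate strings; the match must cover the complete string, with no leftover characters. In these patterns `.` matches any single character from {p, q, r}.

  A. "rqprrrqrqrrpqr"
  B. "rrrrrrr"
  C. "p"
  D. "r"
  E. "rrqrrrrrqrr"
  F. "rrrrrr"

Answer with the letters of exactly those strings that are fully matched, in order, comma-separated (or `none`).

A → no match
B → match
C → match
D → match
E → no match
F → match

B, C, D, F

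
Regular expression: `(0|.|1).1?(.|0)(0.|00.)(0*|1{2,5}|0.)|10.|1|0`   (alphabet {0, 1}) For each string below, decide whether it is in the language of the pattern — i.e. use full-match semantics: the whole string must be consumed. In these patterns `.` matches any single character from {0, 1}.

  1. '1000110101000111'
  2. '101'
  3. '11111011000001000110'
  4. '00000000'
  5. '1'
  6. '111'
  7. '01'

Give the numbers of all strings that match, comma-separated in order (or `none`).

1 → no match
2. '101' → match
3 → no match
4. '00000000' → match
5. '1' → match
6. '111' → no match
7. '01' → no match

2, 4, 5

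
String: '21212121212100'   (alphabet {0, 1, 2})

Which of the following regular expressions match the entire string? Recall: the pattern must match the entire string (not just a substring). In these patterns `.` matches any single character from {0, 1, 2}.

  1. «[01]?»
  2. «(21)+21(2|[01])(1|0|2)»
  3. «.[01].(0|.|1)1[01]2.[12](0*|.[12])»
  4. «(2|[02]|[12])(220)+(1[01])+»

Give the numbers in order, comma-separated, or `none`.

2

1 → no match
2 → match
3 → no match
4 → no match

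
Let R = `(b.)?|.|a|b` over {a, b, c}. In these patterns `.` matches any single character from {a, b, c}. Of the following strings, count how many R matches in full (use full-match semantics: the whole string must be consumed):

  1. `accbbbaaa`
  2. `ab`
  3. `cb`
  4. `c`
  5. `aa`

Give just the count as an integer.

1 → no match
2 → no match
3 → no match
4 → match
5 → no match
Total matched: 1

1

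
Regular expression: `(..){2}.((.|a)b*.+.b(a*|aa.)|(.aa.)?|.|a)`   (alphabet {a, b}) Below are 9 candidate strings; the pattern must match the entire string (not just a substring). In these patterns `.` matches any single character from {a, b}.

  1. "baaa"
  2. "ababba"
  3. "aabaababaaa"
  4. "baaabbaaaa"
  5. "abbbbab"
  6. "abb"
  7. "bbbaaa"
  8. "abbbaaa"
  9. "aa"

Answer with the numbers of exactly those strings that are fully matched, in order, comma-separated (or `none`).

1 → no match
2 → match
3 → no match
4 → no match
5 → no match
6 → no match
7 → match
8 → no match
9 → no match

2, 7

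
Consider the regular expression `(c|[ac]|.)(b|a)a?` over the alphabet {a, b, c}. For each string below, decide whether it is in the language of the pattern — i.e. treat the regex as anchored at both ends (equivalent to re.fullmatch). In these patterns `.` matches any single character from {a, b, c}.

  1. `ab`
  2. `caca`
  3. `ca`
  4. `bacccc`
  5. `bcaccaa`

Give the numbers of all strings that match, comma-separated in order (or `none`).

1. `ab` → match
2. `caca` → no match
3. `ca` → match
4. `bacccc` → no match
5. `bcaccaa` → no match

1, 3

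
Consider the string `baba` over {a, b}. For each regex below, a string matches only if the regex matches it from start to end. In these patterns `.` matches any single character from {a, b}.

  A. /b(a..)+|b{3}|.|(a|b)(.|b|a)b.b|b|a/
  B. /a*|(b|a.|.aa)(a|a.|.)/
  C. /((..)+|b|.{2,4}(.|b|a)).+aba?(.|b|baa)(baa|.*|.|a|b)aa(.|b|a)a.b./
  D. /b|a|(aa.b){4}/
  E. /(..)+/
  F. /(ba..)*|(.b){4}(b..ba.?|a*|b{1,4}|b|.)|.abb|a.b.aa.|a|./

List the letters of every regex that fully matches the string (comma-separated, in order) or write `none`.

A, E, F

A → match
B → no match
C → no match
D → no match
E → match
F → match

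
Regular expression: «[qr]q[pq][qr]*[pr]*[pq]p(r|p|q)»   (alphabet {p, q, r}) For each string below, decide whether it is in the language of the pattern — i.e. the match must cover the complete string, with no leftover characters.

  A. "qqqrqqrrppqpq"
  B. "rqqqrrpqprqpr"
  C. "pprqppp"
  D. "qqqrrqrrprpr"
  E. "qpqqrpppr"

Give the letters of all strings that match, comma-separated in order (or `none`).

A → match
B → no match
C. "pprqppp" → no match
D. "qqqrrqrrprpr" → no match
E. "qpqqrpppr" → no match

A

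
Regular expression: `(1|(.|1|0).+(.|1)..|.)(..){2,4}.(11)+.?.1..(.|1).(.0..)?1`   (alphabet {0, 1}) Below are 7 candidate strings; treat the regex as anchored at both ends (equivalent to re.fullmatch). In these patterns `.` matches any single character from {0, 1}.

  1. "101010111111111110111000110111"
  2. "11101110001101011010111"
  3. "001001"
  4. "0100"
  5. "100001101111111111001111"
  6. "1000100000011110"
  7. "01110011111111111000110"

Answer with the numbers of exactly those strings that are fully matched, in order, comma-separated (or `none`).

1 → no match
2 → match
3. "001001" → no match
4. "0100" → no match — must end with "1"
5 → no match
6 → no match — must end with "1"
7 → no match — must end with "1"

2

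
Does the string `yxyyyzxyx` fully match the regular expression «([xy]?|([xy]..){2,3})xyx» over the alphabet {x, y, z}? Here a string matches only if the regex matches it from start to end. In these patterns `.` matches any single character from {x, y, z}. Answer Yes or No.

Yes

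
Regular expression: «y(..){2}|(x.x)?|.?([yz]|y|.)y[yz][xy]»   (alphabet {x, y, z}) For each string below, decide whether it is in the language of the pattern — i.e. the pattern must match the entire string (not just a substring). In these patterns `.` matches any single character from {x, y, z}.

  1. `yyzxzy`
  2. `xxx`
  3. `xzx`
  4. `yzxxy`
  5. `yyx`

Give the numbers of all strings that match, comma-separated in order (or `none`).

1 → no match
2 → match
3 → match
4 → match
5 → no match

2, 3, 4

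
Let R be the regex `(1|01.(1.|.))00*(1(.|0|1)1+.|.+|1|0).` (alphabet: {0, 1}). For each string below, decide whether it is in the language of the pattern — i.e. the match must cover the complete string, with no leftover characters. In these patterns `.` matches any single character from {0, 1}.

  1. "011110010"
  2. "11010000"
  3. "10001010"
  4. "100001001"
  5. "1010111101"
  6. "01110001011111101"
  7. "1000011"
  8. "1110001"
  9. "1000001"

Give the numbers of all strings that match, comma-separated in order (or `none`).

1, 3, 4, 5, 6, 7, 9

1 → match
2 → no match
3 → match
4 → match
5 → match
6 → match
7 → match
8 → no match
9 → match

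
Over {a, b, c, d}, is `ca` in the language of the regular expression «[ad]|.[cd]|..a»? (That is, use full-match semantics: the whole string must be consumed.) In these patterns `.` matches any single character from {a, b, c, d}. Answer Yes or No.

No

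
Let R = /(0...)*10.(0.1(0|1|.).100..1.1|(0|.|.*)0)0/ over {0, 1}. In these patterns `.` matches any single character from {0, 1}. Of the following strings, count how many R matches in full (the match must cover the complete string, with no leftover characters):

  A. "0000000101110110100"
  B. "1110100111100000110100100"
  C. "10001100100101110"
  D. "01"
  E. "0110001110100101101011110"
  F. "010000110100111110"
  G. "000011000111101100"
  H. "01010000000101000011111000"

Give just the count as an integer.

1

A → no match
B → no match
C → match
D → no match — must end with "0"
E → no match
F → no match
G → no match
H → no match
Total matched: 1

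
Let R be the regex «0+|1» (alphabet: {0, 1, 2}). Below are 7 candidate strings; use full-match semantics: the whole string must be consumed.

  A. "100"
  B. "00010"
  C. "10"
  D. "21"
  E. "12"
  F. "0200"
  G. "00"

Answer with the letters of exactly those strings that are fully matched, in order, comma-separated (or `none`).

A → no match
B → no match
C → no match
D → no match
E → no match
F → no match
G → match

G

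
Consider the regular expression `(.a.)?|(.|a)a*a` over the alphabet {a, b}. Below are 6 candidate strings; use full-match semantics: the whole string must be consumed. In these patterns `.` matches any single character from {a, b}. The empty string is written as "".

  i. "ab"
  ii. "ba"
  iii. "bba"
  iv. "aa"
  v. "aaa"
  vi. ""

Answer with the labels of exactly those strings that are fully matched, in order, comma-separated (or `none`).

i → no match
ii → match
iii → no match
iv → match
v → match
vi → match

ii, iv, v, vi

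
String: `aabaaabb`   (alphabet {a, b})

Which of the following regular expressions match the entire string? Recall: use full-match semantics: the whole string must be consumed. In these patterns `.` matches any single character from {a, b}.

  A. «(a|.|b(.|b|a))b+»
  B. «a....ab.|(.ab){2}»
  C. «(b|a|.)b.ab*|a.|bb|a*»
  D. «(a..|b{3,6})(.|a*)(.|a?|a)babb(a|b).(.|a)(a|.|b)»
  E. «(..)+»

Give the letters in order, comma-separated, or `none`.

A → no match
B → match
C → no match
D → no match
E → match

B, E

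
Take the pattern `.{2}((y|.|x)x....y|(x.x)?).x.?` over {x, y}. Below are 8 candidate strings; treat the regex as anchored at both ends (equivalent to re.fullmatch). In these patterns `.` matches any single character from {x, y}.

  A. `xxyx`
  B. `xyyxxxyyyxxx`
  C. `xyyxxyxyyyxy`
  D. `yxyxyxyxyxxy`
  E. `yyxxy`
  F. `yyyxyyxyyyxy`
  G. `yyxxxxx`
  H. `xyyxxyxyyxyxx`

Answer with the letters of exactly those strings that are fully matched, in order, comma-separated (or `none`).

A → match
B → match
C → match
D → match
E → match
F → match
G → match
H → no match

A, B, C, D, E, F, G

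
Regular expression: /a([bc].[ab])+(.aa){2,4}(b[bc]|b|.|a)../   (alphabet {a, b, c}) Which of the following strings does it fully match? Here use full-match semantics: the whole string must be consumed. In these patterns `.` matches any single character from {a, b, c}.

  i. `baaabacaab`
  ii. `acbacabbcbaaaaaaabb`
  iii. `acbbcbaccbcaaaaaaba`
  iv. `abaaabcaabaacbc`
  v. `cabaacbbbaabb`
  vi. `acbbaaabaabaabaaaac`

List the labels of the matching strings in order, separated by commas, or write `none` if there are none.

i. `baaabacaab` → no match — must start with `a`
ii → match
iii → match
iv → no match
v → no match — must start with `a`
vi → match

ii, iii, vi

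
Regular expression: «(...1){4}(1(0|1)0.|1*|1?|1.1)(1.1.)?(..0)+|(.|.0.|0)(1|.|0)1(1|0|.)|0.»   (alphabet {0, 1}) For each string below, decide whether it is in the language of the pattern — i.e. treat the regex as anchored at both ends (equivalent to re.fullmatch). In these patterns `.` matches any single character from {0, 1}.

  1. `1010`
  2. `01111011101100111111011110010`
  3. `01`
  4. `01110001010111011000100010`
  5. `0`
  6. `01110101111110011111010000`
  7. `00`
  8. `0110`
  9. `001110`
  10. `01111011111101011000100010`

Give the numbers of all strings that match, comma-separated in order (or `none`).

1, 2, 3, 4, 6, 7, 8, 9, 10

1 → match
2 → match
3 → match
4 → match
5 → no match
6 → match
7 → match
8 → match
9 → match
10 → match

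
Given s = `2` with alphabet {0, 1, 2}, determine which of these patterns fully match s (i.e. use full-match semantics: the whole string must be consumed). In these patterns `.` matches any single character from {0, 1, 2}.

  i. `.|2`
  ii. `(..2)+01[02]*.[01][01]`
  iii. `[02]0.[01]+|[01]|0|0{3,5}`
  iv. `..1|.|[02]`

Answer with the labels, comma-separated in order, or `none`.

i, iv

i → match
ii → no match
iii → no match
iv → match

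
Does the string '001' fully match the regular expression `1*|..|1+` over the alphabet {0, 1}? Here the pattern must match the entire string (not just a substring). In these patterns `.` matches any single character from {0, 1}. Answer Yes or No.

No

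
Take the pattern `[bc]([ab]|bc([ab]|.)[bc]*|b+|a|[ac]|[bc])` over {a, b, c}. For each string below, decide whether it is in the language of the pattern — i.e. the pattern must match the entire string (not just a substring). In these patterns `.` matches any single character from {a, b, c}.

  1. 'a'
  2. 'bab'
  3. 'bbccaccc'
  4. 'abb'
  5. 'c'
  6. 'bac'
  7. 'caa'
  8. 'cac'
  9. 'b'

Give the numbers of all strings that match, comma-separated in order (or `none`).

none

1. 'a' → no match
2. 'bab' → no match
3. 'bbccaccc' → no match
4. 'abb' → no match
5. 'c' → no match
6. 'bac' → no match
7. 'caa' → no match
8. 'cac' → no match
9. 'b' → no match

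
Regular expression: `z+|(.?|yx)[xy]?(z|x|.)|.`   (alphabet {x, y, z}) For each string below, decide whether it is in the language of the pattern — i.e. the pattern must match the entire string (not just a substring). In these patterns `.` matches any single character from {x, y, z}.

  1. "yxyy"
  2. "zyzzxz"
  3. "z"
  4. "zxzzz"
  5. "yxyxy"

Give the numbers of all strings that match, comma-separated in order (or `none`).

1 → match
2 → no match
3 → match
4 → no match
5 → no match

1, 3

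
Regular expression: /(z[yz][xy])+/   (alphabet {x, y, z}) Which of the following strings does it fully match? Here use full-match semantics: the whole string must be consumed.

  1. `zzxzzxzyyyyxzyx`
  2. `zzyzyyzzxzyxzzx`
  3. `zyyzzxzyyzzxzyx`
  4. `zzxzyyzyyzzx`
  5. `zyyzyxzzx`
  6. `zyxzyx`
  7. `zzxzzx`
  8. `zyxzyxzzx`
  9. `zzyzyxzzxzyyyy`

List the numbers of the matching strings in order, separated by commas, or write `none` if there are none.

2, 3, 4, 5, 6, 7, 8

1 → no match
2 → match
3 → match
4 → match
5 → match
6 → match
7 → match
8 → match
9 → no match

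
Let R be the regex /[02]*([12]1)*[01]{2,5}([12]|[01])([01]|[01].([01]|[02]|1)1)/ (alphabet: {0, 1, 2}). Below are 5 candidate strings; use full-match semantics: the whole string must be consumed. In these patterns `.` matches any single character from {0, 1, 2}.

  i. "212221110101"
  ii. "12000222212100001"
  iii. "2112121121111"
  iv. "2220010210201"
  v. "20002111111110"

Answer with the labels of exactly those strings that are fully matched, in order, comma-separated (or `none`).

v

i → no match
ii → no match
iii → no match
iv → no match
v → match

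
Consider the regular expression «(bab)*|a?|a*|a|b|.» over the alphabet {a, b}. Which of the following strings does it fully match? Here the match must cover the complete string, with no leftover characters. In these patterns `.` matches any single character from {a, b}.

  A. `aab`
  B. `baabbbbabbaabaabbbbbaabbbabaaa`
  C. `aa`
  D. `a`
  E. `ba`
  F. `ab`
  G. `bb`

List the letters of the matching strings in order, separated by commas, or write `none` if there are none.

C, D

A → no match
B → no match
C → match
D → match
E → no match
F → no match
G → no match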